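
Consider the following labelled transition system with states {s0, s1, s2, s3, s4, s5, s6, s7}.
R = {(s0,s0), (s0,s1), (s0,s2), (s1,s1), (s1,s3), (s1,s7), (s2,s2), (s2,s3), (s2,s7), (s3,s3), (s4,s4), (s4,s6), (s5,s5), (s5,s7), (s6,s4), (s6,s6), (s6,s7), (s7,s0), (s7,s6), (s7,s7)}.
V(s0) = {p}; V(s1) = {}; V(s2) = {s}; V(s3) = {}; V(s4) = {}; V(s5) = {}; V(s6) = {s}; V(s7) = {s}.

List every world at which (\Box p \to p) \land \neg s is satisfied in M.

Let φ = (\Box p \to p) \land \neg s. Evaluate φ at each world:
  s0 (successors {s0, s1, s2}): φ is true.
  s1 (successors {s1, s3, s7}): φ is true.
  s2 (successors {s2, s3, s7}): φ is false.
  s3 (successors {s3}): φ is true.
  s4 (successors {s4, s6}): φ is true.
  s5 (successors {s5, s7}): φ is true.
  s6 (successors {s4, s6, s7}): φ is false.
  s7 (successors {s0, s6, s7}): φ is false.
For instance, at s7:
  At s7: \Box p \to p is true, \neg s is false, so (\Box p \to p) \land \neg s is false.
    At s7: \Box p is false, p is false, so \Box p \to p is true.
      At s7: \Box p requires p at every successor {s0, s6, s7}.
        p fails at s6, so \Box p is false at s7.
Satisfying worlds: {s0, s1, s3, s4, s5}

s0, s1, s3, s4, s5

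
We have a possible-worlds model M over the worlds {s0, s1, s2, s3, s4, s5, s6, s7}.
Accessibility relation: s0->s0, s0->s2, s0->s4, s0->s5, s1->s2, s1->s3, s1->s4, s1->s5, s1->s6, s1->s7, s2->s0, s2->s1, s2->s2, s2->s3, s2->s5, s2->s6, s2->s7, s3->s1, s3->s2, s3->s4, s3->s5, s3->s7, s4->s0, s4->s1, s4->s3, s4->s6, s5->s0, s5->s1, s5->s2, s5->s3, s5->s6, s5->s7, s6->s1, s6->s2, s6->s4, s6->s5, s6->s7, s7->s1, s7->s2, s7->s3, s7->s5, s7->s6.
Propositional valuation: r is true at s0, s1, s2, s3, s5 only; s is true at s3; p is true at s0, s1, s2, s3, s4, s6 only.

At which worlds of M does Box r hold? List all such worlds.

none

Let φ = Box r. Evaluate φ at each world:
  s0 (successors {s0, s2, s4, s5}): φ is false.
  s1 (successors {s2, s3, s4, s5, s6, s7}): φ is false.
  s2 (successors {s0, s1, s2, s3, s5, s6, s7}): φ is false.
  s3 (successors {s1, s2, s4, s5, s7}): φ is false.
  s4 (successors {s0, s1, s3, s6}): φ is false.
  s5 (successors {s0, s1, s2, s3, s6, s7}): φ is false.
  s6 (successors {s1, s2, s4, s5, s7}): φ is false.
  s7 (successors {s1, s2, s3, s5, s6}): φ is false.
For instance, at s5:
  At s5: Box r requires r at every successor {s0, s1, s2, s3, s6, s7}.
    r fails at s6, so Box r is false at s5.
Satisfying worlds: none.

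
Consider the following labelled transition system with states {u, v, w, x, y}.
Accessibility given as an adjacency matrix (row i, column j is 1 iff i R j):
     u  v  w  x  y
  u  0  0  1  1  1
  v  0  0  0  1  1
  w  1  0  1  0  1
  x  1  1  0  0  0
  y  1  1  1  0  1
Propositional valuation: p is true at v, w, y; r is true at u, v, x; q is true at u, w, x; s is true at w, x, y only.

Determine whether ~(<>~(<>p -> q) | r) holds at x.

No

At x: <>~(<>p -> q) | r is true, so ~(<>~(<>p -> q) | r) is false.
  At x: <>~(<>p -> q) is true, r is true, so <>~(<>p -> q) | r is true.
    At x: <>~(<>p -> q) requires ~(<>p -> q) at some successor in {u, v}.
      ~(<>p -> q) holds at v, so <>~(<>p -> q) is true at x.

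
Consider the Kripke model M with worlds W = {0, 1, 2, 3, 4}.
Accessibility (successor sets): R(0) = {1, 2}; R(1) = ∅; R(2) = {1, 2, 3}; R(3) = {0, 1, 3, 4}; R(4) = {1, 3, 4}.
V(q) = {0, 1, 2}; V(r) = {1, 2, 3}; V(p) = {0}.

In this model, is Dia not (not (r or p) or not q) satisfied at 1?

No

At 1: no accessible worlds, so Dia not (not (r or p) or not q) is false.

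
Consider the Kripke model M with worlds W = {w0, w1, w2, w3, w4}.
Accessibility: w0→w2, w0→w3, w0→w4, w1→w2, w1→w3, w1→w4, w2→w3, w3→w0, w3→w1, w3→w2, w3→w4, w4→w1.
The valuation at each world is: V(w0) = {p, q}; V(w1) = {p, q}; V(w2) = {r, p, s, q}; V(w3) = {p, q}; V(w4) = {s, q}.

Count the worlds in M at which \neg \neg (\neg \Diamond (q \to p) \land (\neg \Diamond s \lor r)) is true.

Recall that \Diamond ψ holds at a world iff ψ holds at some accessible world.
Let φ = \neg \neg (\neg \Diamond (q \to p) \land (\neg \Diamond s \lor r)). Evaluate φ at each world:
  w0 (successors {w2, w3, w4}): φ is false.
  w1 (successors {w2, w3, w4}): φ is false.
  w2 (successors {w3}): φ is false.
  w3 (successors {w0, w1, w2, w4}): φ is false.
  w4 (successors {w1}): φ is false.
For instance, at w2:
  At w2: \neg (\neg \Diamond (q \to p) \land (\neg \Diamond s \lor r)) is true, so \neg \neg (\neg \Diamond (q \to p) \land (\neg \Diamond s \lor r)) is false.
    At w2: \neg \Diamond (q \to p) \land (\neg \Diamond s \lor r) is false, so \neg (\neg \Diamond (q \to p) \land (\neg \Diamond s \lor r)) is true.
      At w2: \neg \Diamond (q \to p) is false, \neg \Diamond s \lor r is true, so \neg \Diamond (q \to p) \land (\neg \Diamond s \lor r) is false.
Satisfying worlds: none.

0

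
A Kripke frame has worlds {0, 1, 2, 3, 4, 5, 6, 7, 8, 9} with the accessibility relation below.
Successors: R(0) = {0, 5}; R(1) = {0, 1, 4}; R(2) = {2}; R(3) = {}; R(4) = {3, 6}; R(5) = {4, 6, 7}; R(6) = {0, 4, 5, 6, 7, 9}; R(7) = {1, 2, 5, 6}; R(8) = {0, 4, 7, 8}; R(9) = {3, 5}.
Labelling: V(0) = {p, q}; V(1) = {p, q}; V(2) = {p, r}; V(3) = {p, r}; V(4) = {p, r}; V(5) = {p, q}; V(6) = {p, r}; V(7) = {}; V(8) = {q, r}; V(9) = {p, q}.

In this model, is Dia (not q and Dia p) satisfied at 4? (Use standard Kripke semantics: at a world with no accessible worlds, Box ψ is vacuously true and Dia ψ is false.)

Yes

At 4: Dia (not q and Dia p) requires not q and Dia p at some successor in {3, 6}.
  not q and Dia p holds at 6, so Dia (not q and Dia p) is true at 4.
    At 6: not q is true, Dia p is true, so not q and Dia p is true.
      At 6: Dia p requires p at some successor in {0, 4, 5, 6, 7, 9}.
        p holds at 0, so Dia p is true at 6.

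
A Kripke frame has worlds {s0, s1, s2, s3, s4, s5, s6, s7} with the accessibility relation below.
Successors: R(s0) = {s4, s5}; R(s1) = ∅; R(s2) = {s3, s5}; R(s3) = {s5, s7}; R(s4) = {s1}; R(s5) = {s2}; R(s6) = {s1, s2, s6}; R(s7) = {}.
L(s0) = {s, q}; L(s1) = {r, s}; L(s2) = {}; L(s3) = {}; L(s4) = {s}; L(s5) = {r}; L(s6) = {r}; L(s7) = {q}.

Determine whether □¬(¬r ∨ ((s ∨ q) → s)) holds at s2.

No

At s2: □¬(¬r ∨ ((s ∨ q) → s)) requires ¬(¬r ∨ ((s ∨ q) → s)) at every successor {s3, s5}.
  ¬(¬r ∨ ((s ∨ q) → s)) fails at s3, so □¬(¬r ∨ ((s ∨ q) → s)) is false at s2.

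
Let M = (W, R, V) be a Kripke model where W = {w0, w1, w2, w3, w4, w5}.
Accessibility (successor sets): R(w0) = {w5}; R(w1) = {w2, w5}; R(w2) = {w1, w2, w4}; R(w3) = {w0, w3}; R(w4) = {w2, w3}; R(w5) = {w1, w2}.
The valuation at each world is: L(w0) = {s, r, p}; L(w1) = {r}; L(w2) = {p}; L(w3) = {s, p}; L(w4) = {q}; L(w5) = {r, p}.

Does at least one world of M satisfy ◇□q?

No

Let φ = ◇□q. Evaluate φ at each world:
  w0 (successors {w5}): φ is false.
  w1 (successors {w2, w5}): φ is false.
  w2 (successors {w1, w2, w4}): φ is false.
  w3 (successors {w0, w3}): φ is false.
  w4 (successors {w2, w3}): φ is false.
  w5 (successors {w1, w2}): φ is false.
For instance, at w3:
  At w3: ◇□q requires □q at some successor in {w0, w3}.
    At w0: □q is false.
    At w3: □q is false.
  So ◇□q is false at w3.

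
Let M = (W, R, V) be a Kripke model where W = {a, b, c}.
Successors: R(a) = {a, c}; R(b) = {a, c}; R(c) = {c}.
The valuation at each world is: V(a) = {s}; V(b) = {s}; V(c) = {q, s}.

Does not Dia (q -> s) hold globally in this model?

No

Let φ = not Dia (q -> s). Evaluate φ at each world:
  a (successors {a, c}): φ is false.
  b (successors {a, c}): φ is false.
  c (successors {c}): φ is false.
Detail at a (counterexample):
  At a: Dia (q -> s) is true, so not Dia (q -> s) is false.
    At a: Dia (q -> s) requires q -> s at some successor in {a, c}.
      q -> s holds at a, so Dia (q -> s) is true at a.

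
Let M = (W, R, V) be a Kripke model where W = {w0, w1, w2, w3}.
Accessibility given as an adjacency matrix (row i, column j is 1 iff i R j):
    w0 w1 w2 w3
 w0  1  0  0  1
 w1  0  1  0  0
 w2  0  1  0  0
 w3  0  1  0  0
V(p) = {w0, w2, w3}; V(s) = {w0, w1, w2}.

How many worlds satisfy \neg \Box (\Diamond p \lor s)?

Recall that \Box ψ holds at a world iff ψ holds at every accessible world, and \Diamond ψ holds iff ψ holds at some accessible world.
Let φ = \neg \Box (\Diamond p \lor s). Evaluate φ at each world:
  w0 (successors {w0, w3}): φ is true.
  w1 (successors {w1}): φ is false.
  w2 (successors {w1}): φ is false.
  w3 (successors {w1}): φ is false.
For instance, at w2:
  At w2: \Box (\Diamond p \lor s) is true, so \neg \Box (\Diamond p \lor s) is false.
    At w2: \Box (\Diamond p \lor s) requires \Diamond p \lor s at every successor {w1}.
      At w1: \Diamond p \lor s is true.
    So \Box (\Diamond p \lor s) is true at w2.
Satisfying worlds: {w0}

1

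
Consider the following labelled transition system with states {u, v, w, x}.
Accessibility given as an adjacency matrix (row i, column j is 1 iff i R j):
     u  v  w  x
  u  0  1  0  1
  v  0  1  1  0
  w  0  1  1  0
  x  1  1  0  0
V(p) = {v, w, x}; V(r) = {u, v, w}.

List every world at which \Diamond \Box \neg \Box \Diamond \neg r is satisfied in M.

Let φ = \Diamond \Box \neg \Box \Diamond \neg r. Evaluate φ at each world:
  u (successors {v, x}): φ is true.
  v (successors {v, w}): φ is true.
  w (successors {v, w}): φ is true.
  x (successors {u, v}): φ is true.
For instance, at v:
  At v: \Diamond \Box \neg \Box \Diamond \neg r requires \Box \neg \Box \Diamond \neg r at some successor in {v, w}.
    \Box \neg \Box \Diamond \neg r holds at v, so \Diamond \Box \neg \Box \Diamond \neg r is true at v.
      At v: \Box \neg \Box \Diamond \neg r requires \neg \Box \Diamond \neg r at every successor {v, w}.
        At v: \neg \Box \Diamond \neg r is true.
        At w: \neg \Box \Diamond \neg r is true.
      So \Box \neg \Box \Diamond \neg r is true at v.
Satisfying worlds: {u, v, w, x}

u, v, w, x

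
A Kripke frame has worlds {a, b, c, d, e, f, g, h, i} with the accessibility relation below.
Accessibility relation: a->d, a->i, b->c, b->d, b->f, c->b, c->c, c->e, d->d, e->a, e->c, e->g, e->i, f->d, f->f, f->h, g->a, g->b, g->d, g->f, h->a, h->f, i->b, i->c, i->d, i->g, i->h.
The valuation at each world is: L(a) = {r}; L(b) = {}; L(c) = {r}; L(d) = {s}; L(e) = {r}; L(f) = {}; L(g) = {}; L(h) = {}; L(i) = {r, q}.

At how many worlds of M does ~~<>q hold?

Let φ = ~~<>q. Evaluate φ at each world:
  a (successors {d, i}): φ is true.
  b (successors {c, d, f}): φ is false.
  c (successors {b, c, e}): φ is false.
  d (successors {d}): φ is false.
  e (successors {a, c, g, i}): φ is true.
  f (successors {d, f, h}): φ is false.
  g (successors {a, b, d, f}): φ is false.
  h (successors {a, f}): φ is false.
  i (successors {b, c, d, g, h}): φ is false.
For instance, at h:
  At h: ~<>q is true, so ~~<>q is false.
    At h: <>q is false, so ~<>q is true.
      At h: <>q requires q at some successor in {a, f}.
        At a: q is false.
        At f: q is false.
      So <>q is false at h.
Satisfying worlds: {a, e}

2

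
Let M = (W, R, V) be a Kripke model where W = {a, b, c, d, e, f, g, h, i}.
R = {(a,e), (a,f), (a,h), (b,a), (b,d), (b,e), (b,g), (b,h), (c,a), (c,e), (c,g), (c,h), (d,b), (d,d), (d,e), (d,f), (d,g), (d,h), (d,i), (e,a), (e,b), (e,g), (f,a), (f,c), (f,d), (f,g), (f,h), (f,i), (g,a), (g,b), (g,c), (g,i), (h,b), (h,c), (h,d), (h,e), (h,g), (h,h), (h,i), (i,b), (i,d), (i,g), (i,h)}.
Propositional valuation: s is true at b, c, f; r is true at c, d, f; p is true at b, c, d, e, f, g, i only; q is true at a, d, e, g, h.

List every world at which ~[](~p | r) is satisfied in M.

a, b, c, d, e, f, g, h, i

Let φ = ~[](~p | r). Evaluate φ at each world:
  a (successors {e, f, h}): φ is true.
  b (successors {a, d, e, g, h}): φ is true.
  c (successors {a, e, g, h}): φ is true.
  d (successors {b, d, e, f, g, h, i}): φ is true.
  e (successors {a, b, g}): φ is true.
  f (successors {a, c, d, g, h, i}): φ is true.
  g (successors {a, b, c, i}): φ is true.
  h (successors {b, c, d, e, g, h, i}): φ is true.
  i (successors {b, d, g, h}): φ is true.
For instance, at i:
  At i: [](~p | r) is false, so ~[](~p | r) is true.
    At i: [](~p | r) requires ~p | r at every successor {b, d, g, h}.
      ~p | r fails at b, so [](~p | r) is false at i.
Satisfying worlds: {a, b, c, d, e, f, g, h, i}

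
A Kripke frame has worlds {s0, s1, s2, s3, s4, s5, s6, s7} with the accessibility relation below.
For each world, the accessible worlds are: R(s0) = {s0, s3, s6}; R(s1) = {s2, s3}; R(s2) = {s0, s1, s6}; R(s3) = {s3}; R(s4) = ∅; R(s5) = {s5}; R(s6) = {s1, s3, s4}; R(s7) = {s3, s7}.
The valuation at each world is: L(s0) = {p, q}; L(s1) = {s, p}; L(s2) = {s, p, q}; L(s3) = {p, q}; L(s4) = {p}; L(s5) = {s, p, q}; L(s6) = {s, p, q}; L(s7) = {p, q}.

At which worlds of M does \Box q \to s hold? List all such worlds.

s1, s2, s5, s6

Let φ = \Box q \to s. Evaluate φ at each world:
  s0 (successors {s0, s3, s6}): φ is false.
  s1 (successors {s2, s3}): φ is true.
  s2 (successors {s0, s1, s6}): φ is true.
  s3 (successors {s3}): φ is false.
  s4 (successors ∅): φ is false.
  s5 (successors {s5}): φ is true.
  s6 (successors {s1, s3, s4}): φ is true.
  s7 (successors {s3, s7}): φ is false.
For instance, at s7:
  At s7: \Box q is true, s is false, so \Box q \to s is false.
    At s7: \Box q requires q at every successor {s3, s7}.
      At s3: q is true.
      At s7: q is true.
    So \Box q is true at s7.
Satisfying worlds: {s1, s2, s5, s6}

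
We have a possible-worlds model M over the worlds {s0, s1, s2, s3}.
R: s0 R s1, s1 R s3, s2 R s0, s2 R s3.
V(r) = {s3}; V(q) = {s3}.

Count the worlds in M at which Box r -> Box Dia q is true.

3

Recall that Box ψ holds at a world iff ψ holds at every accessible world, and Dia ψ holds iff ψ holds at some accessible world.
Let φ = Box r -> Box Dia q. Evaluate φ at each world:
  s0 (successors {s1}): φ is true.
  s1 (successors {s3}): φ is false.
  s2 (successors {s0, s3}): φ is true.
  s3 (successors ∅): φ is true.
For instance, at s0:
  At s0: Box r is false, Box Dia q is true, so Box r -> Box Dia q is true.
    At s0: Box r requires r at every successor {s1}.
      r fails at s1, so Box r is false at s0.
    At s0: Box Dia q requires Dia q at every successor {s1}.
      At s1: Dia q is true.
    So Box Dia q is true at s0.
Satisfying worlds: {s0, s2, s3}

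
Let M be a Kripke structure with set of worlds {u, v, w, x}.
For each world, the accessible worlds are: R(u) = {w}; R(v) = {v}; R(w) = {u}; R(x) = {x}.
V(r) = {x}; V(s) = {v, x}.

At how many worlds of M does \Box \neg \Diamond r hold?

Let φ = \Box \neg \Diamond r. Evaluate φ at each world:
  u (successors {w}): φ is true.
  v (successors {v}): φ is true.
  w (successors {u}): φ is true.
  x (successors {x}): φ is false.
For instance, at x:
  At x: \Box \neg \Diamond r requires \neg \Diamond r at every successor {x}.
    \neg \Diamond r fails at x, so \Box \neg \Diamond r is false at x.
      At x: \Diamond r is true, so \neg \Diamond r is false.
Satisfying worlds: {u, v, w}

3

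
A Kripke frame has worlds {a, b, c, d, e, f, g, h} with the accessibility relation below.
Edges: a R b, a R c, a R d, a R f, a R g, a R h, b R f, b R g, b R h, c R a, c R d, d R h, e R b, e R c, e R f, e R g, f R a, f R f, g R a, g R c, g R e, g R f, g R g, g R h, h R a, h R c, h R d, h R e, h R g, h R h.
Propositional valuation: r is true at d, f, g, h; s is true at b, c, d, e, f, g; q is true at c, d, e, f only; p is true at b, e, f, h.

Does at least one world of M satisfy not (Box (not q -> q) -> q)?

No

Let φ = not (Box (not q -> q) -> q). Evaluate φ at each world:
  a (successors {b, c, d, f, g, h}): φ is false.
  b (successors {f, g, h}): φ is false.
  c (successors {a, d}): φ is false.
  d (successors {h}): φ is false.
  e (successors {b, c, f, g}): φ is false.
  f (successors {a, f}): φ is false.
  g (successors {a, c, e, f, g, h}): φ is false.
  h (successors {a, c, d, e, g, h}): φ is false.
For instance, at g:
  At g: Box (not q -> q) -> q is true, so not (Box (not q -> q) -> q) is false.
    At g: Box (not q -> q) is false, q is false, so Box (not q -> q) -> q is true.
      At g: Box (not q -> q) requires not q -> q at every successor {a, c, e, f, g, h}.
        not q -> q fails at a, so Box (not q -> q) is false at g.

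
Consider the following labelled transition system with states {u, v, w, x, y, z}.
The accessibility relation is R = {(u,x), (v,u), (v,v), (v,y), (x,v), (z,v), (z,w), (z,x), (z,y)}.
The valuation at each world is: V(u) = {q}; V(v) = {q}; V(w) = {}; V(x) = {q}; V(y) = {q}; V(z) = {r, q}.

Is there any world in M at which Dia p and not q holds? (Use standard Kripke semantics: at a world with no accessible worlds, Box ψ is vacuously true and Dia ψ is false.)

Let φ = Dia p and not q. Evaluate φ at each world:
  u (successors {x}): φ is false.
  v (successors {u, v, y}): φ is false.
  w (successors ∅): φ is false.
  x (successors {v}): φ is false.
  y (successors ∅): φ is false.
  z (successors {v, w, x, y}): φ is false.
For instance, at x:
  At x: Dia p is false, not q is false, so Dia p and not q is false.
    At x: Dia p requires p at some successor in {v}.
      At v: p is false.
    So Dia p is false at x.

No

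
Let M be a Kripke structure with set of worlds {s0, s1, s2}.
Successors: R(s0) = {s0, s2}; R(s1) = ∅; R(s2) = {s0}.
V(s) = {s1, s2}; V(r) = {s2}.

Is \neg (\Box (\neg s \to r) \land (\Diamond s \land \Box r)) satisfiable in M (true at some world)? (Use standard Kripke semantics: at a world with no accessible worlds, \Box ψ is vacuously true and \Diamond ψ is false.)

Yes

Let φ = \neg (\Box (\neg s \to r) \land (\Diamond s \land \Box r)). Evaluate φ at each world:
  s0 (successors {s0, s2}): φ is true.
  s1 (successors ∅): φ is true.
  s2 (successors {s0}): φ is true.
Detail at s0 (witness):
  At s0: \Box (\neg s \to r) \land (\Diamond s \land \Box r) is false, so \neg (\Box (\neg s \to r) \land (\Diamond s \land \Box r)) is true.
    At s0: \Box (\neg s \to r) is false, \Diamond s \land \Box r is false, so \Box (\neg s \to r) \land (\Diamond s \land \Box r) is false.
      At s0: \Box (\neg s \to r) requires \neg s \to r at every successor {s0, s2}.
        \neg s \to r fails at s0, so \Box (\neg s \to r) is false at s0.
      At s0: \Diamond s is true, \Box r is false, so \Diamond s \land \Box r is false.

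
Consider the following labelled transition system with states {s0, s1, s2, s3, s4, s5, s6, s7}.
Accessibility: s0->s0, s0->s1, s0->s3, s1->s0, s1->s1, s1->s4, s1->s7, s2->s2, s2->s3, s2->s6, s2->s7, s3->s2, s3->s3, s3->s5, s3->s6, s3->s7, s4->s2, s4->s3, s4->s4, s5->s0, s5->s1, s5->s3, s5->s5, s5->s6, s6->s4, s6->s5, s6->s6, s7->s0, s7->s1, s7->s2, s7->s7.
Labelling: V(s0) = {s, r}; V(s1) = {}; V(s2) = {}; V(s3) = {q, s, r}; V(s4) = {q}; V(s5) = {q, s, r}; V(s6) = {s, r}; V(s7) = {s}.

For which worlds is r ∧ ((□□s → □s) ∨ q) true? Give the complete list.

s0, s3, s5, s6

Let φ = r ∧ ((□□s → □s) ∨ q). Evaluate φ at each world:
  s0 (successors {s0, s1, s3}): φ is true.
  s1 (successors {s0, s1, s4, s7}): φ is false.
  s2 (successors {s2, s3, s6, s7}): φ is false.
  s3 (successors {s2, s3, s5, s6, s7}): φ is true.
  s4 (successors {s2, s3, s4}): φ is false.
  s5 (successors {s0, s1, s3, s5, s6}): φ is true.
  s6 (successors {s4, s5, s6}): φ is true.
  s7 (successors {s0, s1, s2, s7}): φ is false.
For instance, at s3:
  At s3: r is true, (□□s → □s) ∨ q is true, so r ∧ ((□□s → □s) ∨ q) is true.
    At s3: □□s → □s is true, q is true, so (□□s → □s) ∨ q is true.
      At s3: □□s is false, □s is false, so □□s → □s is true.
Satisfying worlds: {s0, s3, s5, s6}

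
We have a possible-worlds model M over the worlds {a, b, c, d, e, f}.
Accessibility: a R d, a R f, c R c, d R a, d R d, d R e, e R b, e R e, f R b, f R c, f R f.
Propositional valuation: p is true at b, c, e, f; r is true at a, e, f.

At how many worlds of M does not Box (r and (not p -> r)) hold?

Let φ = not Box (r and (not p -> r)). Evaluate φ at each world:
  a (successors {d, f}): φ is true.
  b (successors ∅): φ is false.
  c (successors {c}): φ is true.
  d (successors {a, d, e}): φ is true.
  e (successors {b, e}): φ is true.
  f (successors {b, c, f}): φ is true.
For instance, at c:
  At c: Box (r and (not p -> r)) is false, so not Box (r and (not p -> r)) is true.
    At c: Box (r and (not p -> r)) requires r and (not p -> r) at every successor {c}.
      r and (not p -> r) fails at c, so Box (r and (not p -> r)) is false at c.
Satisfying worlds: {a, c, d, e, f}

5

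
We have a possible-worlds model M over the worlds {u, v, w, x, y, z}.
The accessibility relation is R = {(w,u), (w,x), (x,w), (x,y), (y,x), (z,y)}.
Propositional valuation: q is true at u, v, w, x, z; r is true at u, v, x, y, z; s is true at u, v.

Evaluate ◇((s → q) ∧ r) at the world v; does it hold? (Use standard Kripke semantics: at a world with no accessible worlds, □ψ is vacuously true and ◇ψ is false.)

No

At v: no accessible worlds, so ◇((s → q) ∧ r) is false.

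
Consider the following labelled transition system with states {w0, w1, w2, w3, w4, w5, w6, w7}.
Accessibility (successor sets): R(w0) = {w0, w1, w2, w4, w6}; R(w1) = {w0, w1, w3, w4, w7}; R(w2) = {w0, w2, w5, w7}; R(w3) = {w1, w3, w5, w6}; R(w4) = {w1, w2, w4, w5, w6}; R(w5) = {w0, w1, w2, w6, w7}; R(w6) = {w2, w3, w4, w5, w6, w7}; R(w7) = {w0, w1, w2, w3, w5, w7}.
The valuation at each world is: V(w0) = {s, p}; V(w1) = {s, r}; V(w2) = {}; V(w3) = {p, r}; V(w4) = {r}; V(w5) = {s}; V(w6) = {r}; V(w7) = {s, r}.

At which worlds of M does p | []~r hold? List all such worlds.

Let φ = p | []~r. Evaluate φ at each world:
  w0 (successors {w0, w1, w2, w4, w6}): φ is true.
  w1 (successors {w0, w1, w3, w4, w7}): φ is false.
  w2 (successors {w0, w2, w5, w7}): φ is false.
  w3 (successors {w1, w3, w5, w6}): φ is true.
  w4 (successors {w1, w2, w4, w5, w6}): φ is false.
  w5 (successors {w0, w1, w2, w6, w7}): φ is false.
  w6 (successors {w2, w3, w4, w5, w6, w7}): φ is false.
  w7 (successors {w0, w1, w2, w3, w5, w7}): φ is false.
For instance, at w5:
  At w5: p is false, []~r is false, so p | []~r is false.
    At w5: []~r requires ~r at every successor {w0, w1, w2, w6, w7}.
      ~r fails at w1, so []~r is false at w5.
Satisfying worlds: {w0, w3}

w0, w3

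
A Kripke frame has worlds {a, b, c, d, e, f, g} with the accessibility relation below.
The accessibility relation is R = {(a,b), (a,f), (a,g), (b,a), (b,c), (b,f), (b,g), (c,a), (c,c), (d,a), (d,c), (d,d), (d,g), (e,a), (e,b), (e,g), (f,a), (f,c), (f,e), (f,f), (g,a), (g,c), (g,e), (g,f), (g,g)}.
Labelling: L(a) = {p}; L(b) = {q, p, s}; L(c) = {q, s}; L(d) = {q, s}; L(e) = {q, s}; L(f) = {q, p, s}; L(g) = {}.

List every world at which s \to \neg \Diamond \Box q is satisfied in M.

a, b, c, d, e, f, g

Recall that \Box ψ holds at a world iff ψ holds at every accessible world, and \Diamond ψ holds iff ψ holds at some accessible world.
Let φ = s \to \neg \Diamond \Box q. Evaluate φ at each world:
  a (successors {b, f, g}): φ is true.
  b (successors {a, c, f, g}): φ is true.
  c (successors {a, c}): φ is true.
  d (successors {a, c, d, g}): φ is true.
  e (successors {a, b, g}): φ is true.
  f (successors {a, c, e, f}): φ is true.
  g (successors {a, c, e, f, g}): φ is true.
For instance, at d:
  At d: s is true, \neg \Diamond \Box q is true, so s \to \neg \Diamond \Box q is true.
    At d: \Diamond \Box q is false, so \neg \Diamond \Box q is true.
      At d: \Diamond \Box q requires \Box q at some successor in {a, c, d, g}.
        At a: \Box q is false.
        At c: \Box q is false.
        At d: \Box q is false.
        At g: \Box q is false.
      So \Diamond \Box q is false at d.
Satisfying worlds: {a, b, c, d, e, f, g}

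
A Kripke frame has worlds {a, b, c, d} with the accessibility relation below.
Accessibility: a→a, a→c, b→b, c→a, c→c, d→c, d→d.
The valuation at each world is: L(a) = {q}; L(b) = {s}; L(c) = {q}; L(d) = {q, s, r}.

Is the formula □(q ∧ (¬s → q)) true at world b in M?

No

At b: □(q ∧ (¬s → q)) requires q ∧ (¬s → q) at every successor {b}.
  q ∧ (¬s → q) fails at b, so □(q ∧ (¬s → q)) is false at b.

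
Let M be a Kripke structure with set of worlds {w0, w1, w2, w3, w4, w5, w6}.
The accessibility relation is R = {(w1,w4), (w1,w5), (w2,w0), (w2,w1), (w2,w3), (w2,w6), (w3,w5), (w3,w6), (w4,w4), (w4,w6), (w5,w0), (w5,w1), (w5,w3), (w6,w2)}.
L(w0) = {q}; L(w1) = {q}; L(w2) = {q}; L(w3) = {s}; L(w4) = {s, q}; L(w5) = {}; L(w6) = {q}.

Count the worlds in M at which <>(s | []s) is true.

4

Recall that []ψ holds at a world iff ψ holds at every accessible world, and <>ψ holds iff ψ holds at some accessible world.
Let φ = <>(s | []s). Evaluate φ at each world:
  w0 (successors ∅): φ is false.
  w1 (successors {w4, w5}): φ is true.
  w2 (successors {w0, w1, w3, w6}): φ is true.
  w3 (successors {w5, w6}): φ is false.
  w4 (successors {w4, w6}): φ is true.
  w5 (successors {w0, w1, w3}): φ is true.
  w6 (successors {w2}): φ is false.
For instance, at w3:
  At w3: <>(s | []s) requires s | []s at some successor in {w5, w6}.
    At w5: s | []s is false.
    At w6: s | []s is false.
  So <>(s | []s) is false at w3.
Satisfying worlds: {w1, w2, w4, w5}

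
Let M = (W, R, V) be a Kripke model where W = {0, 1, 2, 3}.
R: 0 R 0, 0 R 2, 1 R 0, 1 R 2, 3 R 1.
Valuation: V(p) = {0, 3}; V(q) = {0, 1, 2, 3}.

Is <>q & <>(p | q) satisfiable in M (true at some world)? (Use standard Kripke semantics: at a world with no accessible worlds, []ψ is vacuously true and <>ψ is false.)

Yes

Let φ = <>q & <>(p | q). Evaluate φ at each world:
  0 (successors {0, 2}): φ is true.
  1 (successors {0, 2}): φ is true.
  2 (successors ∅): φ is false.
  3 (successors {1}): φ is true.
Detail at 0 (witness):
  At 0: <>q is true, <>(p | q) is true, so <>q & <>(p | q) is true.
    At 0: <>q requires q at some successor in {0, 2}.
      q holds at 0, so <>q is true at 0.
    At 0: <>(p | q) requires p | q at some successor in {0, 2}.
      p | q holds at 0, so <>(p | q) is true at 0.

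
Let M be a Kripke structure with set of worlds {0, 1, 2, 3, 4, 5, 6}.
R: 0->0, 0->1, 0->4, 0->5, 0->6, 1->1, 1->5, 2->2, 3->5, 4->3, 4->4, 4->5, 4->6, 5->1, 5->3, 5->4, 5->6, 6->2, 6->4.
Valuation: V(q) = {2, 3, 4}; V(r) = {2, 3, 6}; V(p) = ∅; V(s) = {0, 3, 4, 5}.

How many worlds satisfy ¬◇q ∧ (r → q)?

Recall that ◇ψ holds at a world iff ψ holds at some accessible world.
Let φ = ¬◇q ∧ (r → q). Evaluate φ at each world:
  0 (successors {0, 1, 4, 5, 6}): φ is false.
  1 (successors {1, 5}): φ is true.
  2 (successors {2}): φ is false.
  3 (successors {5}): φ is true.
  4 (successors {3, 4, 5, 6}): φ is false.
  5 (successors {1, 3, 4, 6}): φ is false.
  6 (successors {2, 4}): φ is false.
For instance, at 4:
  At 4: ¬◇q is false, r → q is true, so ¬◇q ∧ (r → q) is false.
    At 4: ◇q is true, so ¬◇q is false.
      At 4: ◇q requires q at some successor in {3, 4, 5, 6}.
        q holds at 3, so ◇q is true at 4.
Satisfying worlds: {1, 3}

2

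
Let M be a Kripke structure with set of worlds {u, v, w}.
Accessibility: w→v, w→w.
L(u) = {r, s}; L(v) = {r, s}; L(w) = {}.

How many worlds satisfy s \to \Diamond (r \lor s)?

Let φ = s \to \Diamond (r \lor s). Evaluate φ at each world:
  u (successors ∅): φ is false.
  v (successors ∅): φ is false.
  w (successors {v, w}): φ is true.
For instance, at w:
  At w: s is false, \Diamond (r \lor s) is true, so s \to \Diamond (r \lor s) is true.
    At w: \Diamond (r \lor s) requires r \lor s at some successor in {v, w}.
      r \lor s holds at v, so \Diamond (r \lor s) is true at w.
Satisfying worlds: {w}

1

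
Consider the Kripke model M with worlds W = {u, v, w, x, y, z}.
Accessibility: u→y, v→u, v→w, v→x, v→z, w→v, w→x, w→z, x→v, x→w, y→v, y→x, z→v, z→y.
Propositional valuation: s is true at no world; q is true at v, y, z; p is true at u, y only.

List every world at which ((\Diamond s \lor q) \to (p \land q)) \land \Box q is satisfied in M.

Recall that \Box ψ holds at a world iff ψ holds at every accessible world, and \Diamond ψ holds iff ψ holds at some accessible world.
Let φ = ((\Diamond s \lor q) \to (p \land q)) \land \Box q. Evaluate φ at each world:
  u (successors {y}): φ is true.
  v (successors {u, w, x, z}): φ is false.
  w (successors {v, x, z}): φ is false.
  x (successors {v, w}): φ is false.
  y (successors {v, x}): φ is false.
  z (successors {v, y}): φ is false.
For instance, at u:
  At u: (\Diamond s \lor q) \to (p \land q) is true, \Box q is true, so ((\Diamond s \lor q) \to (p \land q)) \land \Box q is true.
    At u: \Diamond s \lor q is false, p \land q is false, so (\Diamond s \lor q) \to (p \land q) is true.
      At u: \Diamond s is false, q is false, so \Diamond s \lor q is false.
    At u: \Box q requires q at every successor {y}.
      At y: q is true.
    So \Box q is true at u.
Satisfying worlds: {u}

u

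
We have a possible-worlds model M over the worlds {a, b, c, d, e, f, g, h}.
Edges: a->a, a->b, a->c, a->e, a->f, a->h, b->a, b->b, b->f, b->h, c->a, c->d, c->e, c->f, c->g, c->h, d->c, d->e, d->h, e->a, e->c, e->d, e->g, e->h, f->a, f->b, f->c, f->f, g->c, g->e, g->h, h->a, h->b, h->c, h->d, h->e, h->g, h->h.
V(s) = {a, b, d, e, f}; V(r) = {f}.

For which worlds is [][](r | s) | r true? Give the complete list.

Let φ = [][](r | s) | r. Evaluate φ at each world:
  a (successors {a, b, c, e, f, h}): φ is false.
  b (successors {a, b, f, h}): φ is false.
  c (successors {a, d, e, f, g, h}): φ is false.
  d (successors {c, e, h}): φ is false.
  e (successors {a, c, d, g, h}): φ is false.
  f (successors {a, b, c, f}): φ is true.
  g (successors {c, e, h}): φ is false.
  h (successors {a, b, c, d, e, g, h}): φ is false.
For instance, at c:
  At c: [][](r | s) is false, r is false, so [][](r | s) | r is false.
    At c: [][](r | s) requires [](r | s) at every successor {a, d, e, f, g, h}.
      [](r | s) fails at a, so [][](r | s) is false at c.
Satisfying worlds: {f}

f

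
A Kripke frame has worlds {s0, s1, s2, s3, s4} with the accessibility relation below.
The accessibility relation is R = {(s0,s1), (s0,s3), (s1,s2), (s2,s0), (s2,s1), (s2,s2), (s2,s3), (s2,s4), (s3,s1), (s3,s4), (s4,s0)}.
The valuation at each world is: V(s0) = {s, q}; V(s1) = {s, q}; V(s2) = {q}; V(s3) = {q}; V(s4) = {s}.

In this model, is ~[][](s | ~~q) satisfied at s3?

At s3: [][](s | ~~q) is true, so ~[][](s | ~~q) is false.
  At s3: [][](s | ~~q) requires [](s | ~~q) at every successor {s1, s4}.
      At s1: [](s | ~~q) requires s | ~~q at every successor {s2}.
        At s2: s | ~~q is true.
      So [](s | ~~q) is true at s1.
      At s4: [](s | ~~q) requires s | ~~q at every successor {s0}.
        At s0: s | ~~q is true.
      So [](s | ~~q) is true at s4.
  So [][](s | ~~q) is true at s3.

No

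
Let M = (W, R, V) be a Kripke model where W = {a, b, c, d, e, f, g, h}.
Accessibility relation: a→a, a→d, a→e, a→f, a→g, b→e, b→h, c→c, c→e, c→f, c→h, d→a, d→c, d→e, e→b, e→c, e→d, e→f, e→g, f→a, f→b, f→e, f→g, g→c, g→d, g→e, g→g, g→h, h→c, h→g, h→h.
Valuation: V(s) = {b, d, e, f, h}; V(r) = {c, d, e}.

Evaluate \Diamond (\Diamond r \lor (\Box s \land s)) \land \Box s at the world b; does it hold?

Yes

Recall that \Box ψ holds at a world iff ψ holds at every accessible world, and \Diamond ψ holds iff ψ holds at some accessible world.
At b: \Diamond (\Diamond r \lor (\Box s \land s)) is true, \Box s is true, so \Diamond (\Diamond r \lor (\Box s \land s)) \land \Box s is true.
  At b: \Diamond (\Diamond r \lor (\Box s \land s)) requires \Diamond r \lor (\Box s \land s) at some successor in {e, h}.
    \Diamond r \lor (\Box s \land s) holds at e, so \Diamond (\Diamond r \lor (\Box s \land s)) is true at b.
      At e: \Diamond r is true, \Box s \land s is false, so \Diamond r \lor (\Box s \land s) is true.
  At b: \Box s requires s at every successor {e, h}.
    At e: s is true.
    At h: s is true.
  So \Box s is true at b.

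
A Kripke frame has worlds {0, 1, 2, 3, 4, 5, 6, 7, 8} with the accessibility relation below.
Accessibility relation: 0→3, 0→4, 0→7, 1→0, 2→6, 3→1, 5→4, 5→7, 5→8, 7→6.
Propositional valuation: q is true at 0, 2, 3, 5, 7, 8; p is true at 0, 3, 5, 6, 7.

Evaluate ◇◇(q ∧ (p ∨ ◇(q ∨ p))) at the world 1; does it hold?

Yes

Recall that ◇ψ holds at a world iff ψ holds at some accessible world.
At 1: ◇◇(q ∧ (p ∨ ◇(q ∨ p))) requires ◇(q ∧ (p ∨ ◇(q ∨ p))) at some successor in {0}.
  ◇(q ∧ (p ∨ ◇(q ∨ p))) holds at 0, so ◇◇(q ∧ (p ∨ ◇(q ∨ p))) is true at 1.
    At 0: ◇(q ∧ (p ∨ ◇(q ∨ p))) requires q ∧ (p ∨ ◇(q ∨ p)) at some successor in {3, 4, 7}.
      q ∧ (p ∨ ◇(q ∨ p)) holds at 3, so ◇(q ∧ (p ∨ ◇(q ∨ p))) is true at 0.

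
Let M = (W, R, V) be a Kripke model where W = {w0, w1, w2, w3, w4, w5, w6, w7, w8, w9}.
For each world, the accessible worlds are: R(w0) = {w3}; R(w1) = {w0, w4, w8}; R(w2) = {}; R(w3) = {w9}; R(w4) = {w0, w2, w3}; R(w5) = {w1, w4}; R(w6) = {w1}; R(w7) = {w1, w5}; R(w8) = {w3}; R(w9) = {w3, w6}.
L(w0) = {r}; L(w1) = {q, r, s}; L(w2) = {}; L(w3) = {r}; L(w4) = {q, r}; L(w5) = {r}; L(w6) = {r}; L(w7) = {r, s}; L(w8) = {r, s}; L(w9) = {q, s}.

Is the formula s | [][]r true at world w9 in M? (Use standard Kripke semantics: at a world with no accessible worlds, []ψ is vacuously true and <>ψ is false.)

Yes

Recall that []ψ holds at a world iff ψ holds at every accessible world, and <>ψ holds iff ψ holds at some accessible world.
At w9: s is true, [][]r is false, so s | [][]r is true.
  At w9: [][]r requires []r at every successor {w3, w6}.
    []r fails at w3, so [][]r is false at w9.
      At w3: []r requires r at every successor {w9}.
        r fails at w9, so []r is false at w3.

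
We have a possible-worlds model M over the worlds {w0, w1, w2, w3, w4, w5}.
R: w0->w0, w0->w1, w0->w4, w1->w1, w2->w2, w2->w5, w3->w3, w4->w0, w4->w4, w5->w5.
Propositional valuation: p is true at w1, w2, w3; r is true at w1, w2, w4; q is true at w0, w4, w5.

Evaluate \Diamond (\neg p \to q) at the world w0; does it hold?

Yes

Recall that \Diamond ψ holds at a world iff ψ holds at some accessible world.
At w0: \Diamond (\neg p \to q) requires \neg p \to q at some successor in {w0, w1, w4}.
  \neg p \to q holds at w0, so \Diamond (\neg p \to q) is true at w0.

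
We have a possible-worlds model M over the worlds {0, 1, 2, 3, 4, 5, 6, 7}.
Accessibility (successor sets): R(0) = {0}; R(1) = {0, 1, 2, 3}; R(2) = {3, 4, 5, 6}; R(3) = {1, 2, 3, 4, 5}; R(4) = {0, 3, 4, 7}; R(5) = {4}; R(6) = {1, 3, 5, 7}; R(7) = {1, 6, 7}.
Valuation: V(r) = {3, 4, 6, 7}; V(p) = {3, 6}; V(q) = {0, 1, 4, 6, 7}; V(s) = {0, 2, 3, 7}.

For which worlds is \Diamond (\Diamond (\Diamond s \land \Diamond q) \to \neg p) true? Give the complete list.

0, 1, 2, 3, 4, 5, 6, 7

Let φ = \Diamond (\Diamond (\Diamond s \land \Diamond q) \to \neg p). Evaluate φ at each world:
  0 (successors {0}): φ is true.
  1 (successors {0, 1, 2, 3}): φ is true.
  2 (successors {3, 4, 5, 6}): φ is true.
  3 (successors {1, 2, 3, 4, 5}): φ is true.
  4 (successors {0, 3, 4, 7}): φ is true.
  5 (successors {4}): φ is true.
  6 (successors {1, 3, 5, 7}): φ is true.
  7 (successors {1, 6, 7}): φ is true.
For instance, at 0:
  At 0: \Diamond (\Diamond (\Diamond s \land \Diamond q) \to \neg p) requires \Diamond (\Diamond s \land \Diamond q) \to \neg p at some successor in {0}.
    \Diamond (\Diamond s \land \Diamond q) \to \neg p holds at 0, so \Diamond (\Diamond (\Diamond s \land \Diamond q) \to \neg p) is true at 0.
      At 0: \Diamond (\Diamond s \land \Diamond q) is true, \neg p is true, so \Diamond (\Diamond s \land \Diamond q) \to \neg p is true.
Satisfying worlds: {0, 1, 2, 3, 4, 5, 6, 7}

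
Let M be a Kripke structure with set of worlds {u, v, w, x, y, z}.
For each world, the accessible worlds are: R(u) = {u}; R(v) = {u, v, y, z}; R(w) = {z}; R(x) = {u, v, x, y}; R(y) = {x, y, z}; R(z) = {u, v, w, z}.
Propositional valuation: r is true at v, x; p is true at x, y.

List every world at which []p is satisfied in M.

Let φ = []p. Evaluate φ at each world:
  u (successors {u}): φ is false.
  v (successors {u, v, y, z}): φ is false.
  w (successors {z}): φ is false.
  x (successors {u, v, x, y}): φ is false.
  y (successors {x, y, z}): φ is false.
  z (successors {u, v, w, z}): φ is false.
For instance, at w:
  At w: []p requires p at every successor {z}.
    p fails at z, so []p is false at w.
Satisfying worlds: none.

none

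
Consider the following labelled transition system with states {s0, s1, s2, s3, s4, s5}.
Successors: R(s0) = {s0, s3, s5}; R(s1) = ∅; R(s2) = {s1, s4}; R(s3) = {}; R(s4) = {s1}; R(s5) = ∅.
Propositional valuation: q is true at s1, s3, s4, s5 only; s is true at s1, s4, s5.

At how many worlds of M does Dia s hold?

Let φ = Dia s. Evaluate φ at each world:
  s0 (successors {s0, s3, s5}): φ is true.
  s1 (successors ∅): φ is false.
  s2 (successors {s1, s4}): φ is true.
  s3 (successors ∅): φ is false.
  s4 (successors {s1}): φ is true.
  s5 (successors ∅): φ is false.
For instance, at s0:
  At s0: Dia s requires s at some successor in {s0, s3, s5}.
    s holds at s5, so Dia s is true at s0.
Satisfying worlds: {s0, s2, s4}

3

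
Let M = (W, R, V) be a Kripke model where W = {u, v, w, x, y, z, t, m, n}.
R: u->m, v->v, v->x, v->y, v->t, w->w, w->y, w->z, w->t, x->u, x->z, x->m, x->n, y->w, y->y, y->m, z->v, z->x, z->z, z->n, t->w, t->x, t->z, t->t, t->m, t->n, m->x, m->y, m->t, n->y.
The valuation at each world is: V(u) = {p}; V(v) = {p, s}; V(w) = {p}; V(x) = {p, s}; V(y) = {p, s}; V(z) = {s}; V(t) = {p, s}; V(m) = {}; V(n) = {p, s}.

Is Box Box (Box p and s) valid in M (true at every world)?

No

Let φ = Box Box (Box p and s). Evaluate φ at each world:
  u (successors {m}): φ is false.
  v (successors {v, x, y, t}): φ is false.
  w (successors {w, y, z, t}): φ is false.
  x (successors {u, z, m, n}): φ is false.
  y (successors {w, y, m}): φ is false.
  z (successors {v, x, z, n}): φ is false.
  t (successors {w, x, z, t, m, n}): φ is false.
  m (successors {x, y, t}): φ is false.
  n (successors {y}): φ is false.
Detail at u (counterexample):
  At u: Box Box (Box p and s) requires Box (Box p and s) at every successor {m}.
    Box (Box p and s) fails at m, so Box Box (Box p and s) is false at u.
      At m: Box (Box p and s) requires Box p and s at every successor {x, y, t}.
        Box p and s fails at x, so Box (Box p and s) is false at m.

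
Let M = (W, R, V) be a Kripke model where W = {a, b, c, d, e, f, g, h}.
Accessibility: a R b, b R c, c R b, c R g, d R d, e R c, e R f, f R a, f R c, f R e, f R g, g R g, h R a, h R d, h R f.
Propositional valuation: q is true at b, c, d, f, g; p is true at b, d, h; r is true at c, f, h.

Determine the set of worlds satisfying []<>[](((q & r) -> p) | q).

a, b, c, d, e, f, g, h

Let φ = []<>[](((q & r) -> p) | q). Evaluate φ at each world:
  a (successors {b}): φ is true.
  b (successors {c}): φ is true.
  c (successors {b, g}): φ is true.
  d (successors {d}): φ is true.
  e (successors {c, f}): φ is true.
  f (successors {a, c, e, g}): φ is true.
  g (successors {g}): φ is true.
  h (successors {a, d, f}): φ is true.
For instance, at a:
  At a: []<>[](((q & r) -> p) | q) requires <>[](((q & r) -> p) | q) at every successor {b}.
      At b: <>[](((q & r) -> p) | q) requires [](((q & r) -> p) | q) at some successor in {c}.
        [](((q & r) -> p) | q) holds at c, so <>[](((q & r) -> p) | q) is true at b.
  So []<>[](((q & r) -> p) | q) is true at a.
Satisfying worlds: {a, b, c, d, e, f, g, h}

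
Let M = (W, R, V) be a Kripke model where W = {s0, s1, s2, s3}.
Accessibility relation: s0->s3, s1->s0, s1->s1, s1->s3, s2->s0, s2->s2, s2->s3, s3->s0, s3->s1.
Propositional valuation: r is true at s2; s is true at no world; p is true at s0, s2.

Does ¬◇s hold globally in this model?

Let φ = ¬◇s. Evaluate φ at each world:
  s0 (successors {s3}): φ is true.
  s1 (successors {s0, s1, s3}): φ is true.
  s2 (successors {s0, s2, s3}): φ is true.
  s3 (successors {s0, s1}): φ is true.
For instance, at s2:
  At s2: ◇s is false, so ¬◇s is true.
    At s2: ◇s requires s at some successor in {s0, s2, s3}.
      At s0: s is false.
      At s2: s is false.
      At s3: s is false.
    So ◇s is false at s2.

Yes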